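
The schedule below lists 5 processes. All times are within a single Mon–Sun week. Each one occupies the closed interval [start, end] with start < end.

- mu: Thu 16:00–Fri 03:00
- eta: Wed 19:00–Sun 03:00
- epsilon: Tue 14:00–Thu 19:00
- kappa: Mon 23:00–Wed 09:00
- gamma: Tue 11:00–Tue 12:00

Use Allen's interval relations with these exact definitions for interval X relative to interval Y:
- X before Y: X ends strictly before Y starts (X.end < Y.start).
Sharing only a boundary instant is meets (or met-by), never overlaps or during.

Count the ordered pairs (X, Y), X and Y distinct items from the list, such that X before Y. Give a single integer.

5

Checking all 20 ordered pairs for relation 'before'; matching pairs in alphabetical order:
(gamma, epsilon): gamma before epsilon ✓
(gamma, eta): gamma before eta ✓
(gamma, mu): gamma before mu ✓
(kappa, eta): kappa before eta ✓
(kappa, mu): kappa before mu ✓
Count: 5.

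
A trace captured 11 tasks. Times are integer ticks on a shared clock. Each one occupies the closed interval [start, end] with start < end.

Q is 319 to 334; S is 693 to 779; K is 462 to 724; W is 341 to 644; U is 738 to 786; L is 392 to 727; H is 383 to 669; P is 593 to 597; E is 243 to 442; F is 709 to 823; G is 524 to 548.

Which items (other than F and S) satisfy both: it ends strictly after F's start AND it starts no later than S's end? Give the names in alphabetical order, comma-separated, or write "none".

Conditions: its end is strictly after F's start (X.end > 709) AND its start is no later than S's end (X.start <= 779).
E: end 442 > 709? ✗; start 243 <= 779? ✓ → no.
G: end 548 > 709? ✗; start 524 <= 779? ✓ → no.
H: end 669 > 709? ✗; start 383 <= 779? ✓ → no.
K: end 724 > 709? ✓; start 462 <= 779? ✓ → yes.
L: end 727 > 709? ✓; start 392 <= 779? ✓ → yes.
P: end 597 > 709? ✗; start 593 <= 779? ✓ → no.
Q: end 334 > 709? ✗; start 319 <= 779? ✓ → no.
U: end 786 > 709? ✓; start 738 <= 779? ✓ → yes.
W: end 644 > 709? ✗; start 341 <= 779? ✓ → no.
Result: K, L, U.

K, L, U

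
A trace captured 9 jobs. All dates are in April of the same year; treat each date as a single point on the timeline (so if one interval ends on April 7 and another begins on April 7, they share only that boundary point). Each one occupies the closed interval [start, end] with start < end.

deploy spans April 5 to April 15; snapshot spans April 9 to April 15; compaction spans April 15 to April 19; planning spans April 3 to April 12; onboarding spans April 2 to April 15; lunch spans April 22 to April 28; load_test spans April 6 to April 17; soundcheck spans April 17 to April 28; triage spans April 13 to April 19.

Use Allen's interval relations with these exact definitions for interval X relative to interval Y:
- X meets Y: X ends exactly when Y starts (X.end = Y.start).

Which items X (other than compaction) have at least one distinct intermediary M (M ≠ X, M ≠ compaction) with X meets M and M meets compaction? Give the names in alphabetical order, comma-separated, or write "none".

Target compaction = [April 15, April 19].
Intermediaries M with M meets compaction: deploy, onboarding, snapshot.
Via deploy — items with X meets deploy: none.
Via onboarding — items with X meets onboarding: none.
Via snapshot — items with X meets snapshot: none.
Union: none.

none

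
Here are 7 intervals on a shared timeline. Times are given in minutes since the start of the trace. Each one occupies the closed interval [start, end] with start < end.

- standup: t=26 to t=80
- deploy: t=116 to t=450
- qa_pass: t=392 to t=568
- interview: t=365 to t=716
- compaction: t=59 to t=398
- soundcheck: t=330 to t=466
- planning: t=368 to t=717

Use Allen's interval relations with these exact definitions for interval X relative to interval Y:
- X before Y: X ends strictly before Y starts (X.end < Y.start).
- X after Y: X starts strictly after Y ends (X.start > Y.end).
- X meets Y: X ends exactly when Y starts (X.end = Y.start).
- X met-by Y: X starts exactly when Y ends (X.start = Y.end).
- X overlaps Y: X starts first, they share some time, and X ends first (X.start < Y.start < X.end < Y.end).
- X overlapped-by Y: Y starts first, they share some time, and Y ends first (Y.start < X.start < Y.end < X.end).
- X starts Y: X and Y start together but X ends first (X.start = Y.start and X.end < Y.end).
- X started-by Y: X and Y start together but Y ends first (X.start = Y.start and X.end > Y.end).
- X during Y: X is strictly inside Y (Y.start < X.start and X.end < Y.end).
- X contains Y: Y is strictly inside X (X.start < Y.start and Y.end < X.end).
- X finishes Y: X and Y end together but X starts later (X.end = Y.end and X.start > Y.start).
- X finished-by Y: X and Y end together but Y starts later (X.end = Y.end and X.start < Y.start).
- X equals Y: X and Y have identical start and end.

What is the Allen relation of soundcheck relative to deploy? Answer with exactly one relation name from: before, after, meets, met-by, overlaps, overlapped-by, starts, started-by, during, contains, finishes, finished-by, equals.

overlapped-by

soundcheck = [t=330, t=466]; deploy = [t=116, t=450].
Compare endpoints: soundcheck.start > deploy.start, soundcheck.start < deploy.end, soundcheck.end > deploy.start, soundcheck.end > deploy.end.
That pattern is 'overlapped-by'.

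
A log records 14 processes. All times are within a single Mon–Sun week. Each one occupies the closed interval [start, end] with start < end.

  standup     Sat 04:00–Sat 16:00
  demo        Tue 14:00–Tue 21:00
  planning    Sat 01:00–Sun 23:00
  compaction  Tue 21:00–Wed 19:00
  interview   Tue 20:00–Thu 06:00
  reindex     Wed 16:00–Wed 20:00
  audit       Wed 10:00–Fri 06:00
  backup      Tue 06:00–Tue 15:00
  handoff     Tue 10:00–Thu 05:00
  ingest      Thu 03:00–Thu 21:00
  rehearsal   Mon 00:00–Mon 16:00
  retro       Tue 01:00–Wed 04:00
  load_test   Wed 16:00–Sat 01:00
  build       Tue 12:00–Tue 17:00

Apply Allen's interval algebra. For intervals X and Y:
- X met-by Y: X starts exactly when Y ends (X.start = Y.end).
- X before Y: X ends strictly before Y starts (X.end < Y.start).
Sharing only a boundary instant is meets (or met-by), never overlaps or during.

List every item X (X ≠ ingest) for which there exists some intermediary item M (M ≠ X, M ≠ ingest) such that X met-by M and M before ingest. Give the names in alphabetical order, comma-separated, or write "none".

compaction

Target ingest = [Thu 03:00, Thu 21:00].
Intermediaries M with M before ingest: backup, build, compaction, demo, rehearsal, reindex, retro.
Via backup — items with X met-by backup: none.
Via build — items with X met-by build: none.
Via compaction — items with X met-by compaction: none.
Via demo — items with X met-by demo: compaction.
Via rehearsal — items with X met-by rehearsal: none.
Via reindex — items with X met-by reindex: none.
Via retro — items with X met-by retro: none.
Union: compaction.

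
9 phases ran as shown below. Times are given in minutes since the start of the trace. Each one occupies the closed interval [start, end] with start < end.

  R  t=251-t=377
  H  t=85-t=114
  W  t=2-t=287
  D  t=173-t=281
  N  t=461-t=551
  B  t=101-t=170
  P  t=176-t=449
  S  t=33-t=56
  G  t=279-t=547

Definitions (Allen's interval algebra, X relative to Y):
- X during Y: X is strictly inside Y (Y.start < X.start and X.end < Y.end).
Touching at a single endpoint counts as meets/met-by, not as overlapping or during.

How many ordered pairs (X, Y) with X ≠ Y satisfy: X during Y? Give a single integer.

Checking all 72 ordered pairs for relation 'during'; matching pairs in alphabetical order:
(B, W): B during W ✓
(D, W): D during W ✓
(H, W): H during W ✓
(R, P): R during P ✓
(S, W): S during W ✓
Count: 5.

5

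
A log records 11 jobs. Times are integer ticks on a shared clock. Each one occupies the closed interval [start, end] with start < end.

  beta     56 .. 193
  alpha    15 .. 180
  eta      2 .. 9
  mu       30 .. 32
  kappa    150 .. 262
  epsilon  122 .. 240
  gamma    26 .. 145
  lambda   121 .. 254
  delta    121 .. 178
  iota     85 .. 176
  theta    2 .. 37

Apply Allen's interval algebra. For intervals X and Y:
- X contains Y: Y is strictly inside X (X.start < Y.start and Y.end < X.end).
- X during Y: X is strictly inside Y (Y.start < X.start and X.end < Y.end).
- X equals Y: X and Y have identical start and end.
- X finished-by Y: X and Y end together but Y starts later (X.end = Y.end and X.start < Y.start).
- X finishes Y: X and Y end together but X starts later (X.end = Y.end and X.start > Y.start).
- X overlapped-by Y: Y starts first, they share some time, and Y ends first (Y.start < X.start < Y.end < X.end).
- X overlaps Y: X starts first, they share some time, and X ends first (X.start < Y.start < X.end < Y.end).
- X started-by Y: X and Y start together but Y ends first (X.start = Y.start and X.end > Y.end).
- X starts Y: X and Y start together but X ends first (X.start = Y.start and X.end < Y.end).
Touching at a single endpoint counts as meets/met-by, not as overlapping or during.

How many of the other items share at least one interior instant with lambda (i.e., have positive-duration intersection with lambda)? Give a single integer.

Target lambda = [121, 254].
alpha [15, 180] → overlaps → counts.
beta [56, 193] → overlaps → counts.
delta [121, 178] → starts → counts.
epsilon [122, 240] → during → counts.
eta [2, 9] → before → no.
gamma [26, 145] → overlaps → counts.
iota [85, 176] → overlaps → counts.
kappa [150, 262] → overlapped-by → counts.
mu [30, 32] → before → no.
theta [2, 37] → before → no.
Total: 7.

7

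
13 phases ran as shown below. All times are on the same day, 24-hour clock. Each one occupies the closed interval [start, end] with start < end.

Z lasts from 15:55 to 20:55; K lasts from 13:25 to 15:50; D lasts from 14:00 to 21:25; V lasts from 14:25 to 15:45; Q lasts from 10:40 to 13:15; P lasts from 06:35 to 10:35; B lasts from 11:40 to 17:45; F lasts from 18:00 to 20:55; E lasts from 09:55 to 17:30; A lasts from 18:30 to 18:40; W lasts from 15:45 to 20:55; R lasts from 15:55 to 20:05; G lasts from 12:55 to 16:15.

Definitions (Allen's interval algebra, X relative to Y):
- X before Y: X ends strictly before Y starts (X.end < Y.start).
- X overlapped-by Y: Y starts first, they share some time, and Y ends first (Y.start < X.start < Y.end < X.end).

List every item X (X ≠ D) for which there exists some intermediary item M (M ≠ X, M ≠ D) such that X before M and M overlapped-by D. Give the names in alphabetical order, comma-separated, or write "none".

Target D = [14:00, 21:25].
Intermediaries M with M overlapped-by D: none.
Union: none.

none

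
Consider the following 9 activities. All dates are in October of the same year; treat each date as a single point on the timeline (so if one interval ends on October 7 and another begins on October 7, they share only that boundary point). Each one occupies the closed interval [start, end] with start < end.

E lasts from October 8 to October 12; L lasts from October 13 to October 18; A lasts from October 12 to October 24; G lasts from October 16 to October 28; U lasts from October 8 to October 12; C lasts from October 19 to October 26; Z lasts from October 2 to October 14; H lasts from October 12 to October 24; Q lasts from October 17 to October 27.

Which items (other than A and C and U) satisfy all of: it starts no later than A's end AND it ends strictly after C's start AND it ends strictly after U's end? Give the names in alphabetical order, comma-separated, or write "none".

G, H, Q

Conditions: its start is no later than A's end (X.start <= October 24) AND its end is strictly after C's start (X.end > October 19) AND its end is strictly after U's end (X.end > October 12).
E: start October 8 <= October 24? ✓; end October 12 > October 19? ✗; end October 12 > October 12? ✗ → no.
G: start October 16 <= October 24? ✓; end October 28 > October 19? ✓; end October 28 > October 12? ✓ → yes.
H: start October 12 <= October 24? ✓; end October 24 > October 19? ✓; end October 24 > October 12? ✓ → yes.
L: start October 13 <= October 24? ✓; end October 18 > October 19? ✗; end October 18 > October 12? ✓ → no.
Q: start October 17 <= October 24? ✓; end October 27 > October 19? ✓; end October 27 > October 12? ✓ → yes.
Z: start October 2 <= October 24? ✓; end October 14 > October 19? ✗; end October 14 > October 12? ✓ → no.
Result: G, H, Q.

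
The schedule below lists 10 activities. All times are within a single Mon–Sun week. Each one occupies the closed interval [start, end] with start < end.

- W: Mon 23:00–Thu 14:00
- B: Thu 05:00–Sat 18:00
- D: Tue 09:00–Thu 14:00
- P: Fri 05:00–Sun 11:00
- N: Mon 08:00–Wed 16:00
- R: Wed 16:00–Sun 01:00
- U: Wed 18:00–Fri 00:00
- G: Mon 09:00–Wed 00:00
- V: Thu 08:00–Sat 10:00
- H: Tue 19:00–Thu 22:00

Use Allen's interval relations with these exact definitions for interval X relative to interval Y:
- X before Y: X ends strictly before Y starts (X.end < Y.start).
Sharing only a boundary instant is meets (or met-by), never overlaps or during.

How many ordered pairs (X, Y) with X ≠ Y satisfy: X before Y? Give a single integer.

13

Checking all 90 ordered pairs for relation 'before'; matching pairs in alphabetical order:
(D, P): D before P ✓
(G, B): G before B ✓
(G, P): G before P ✓
(G, R): G before R ✓
(G, U): G before U ✓
(G, V): G before V ✓
(H, P): H before P ✓
(N, B): N before B ✓
(N, P): N before P ✓
(N, U): N before U ✓
(N, V): N before V ✓
(U, P): U before P ✓
(W, P): W before P ✓
Count: 13.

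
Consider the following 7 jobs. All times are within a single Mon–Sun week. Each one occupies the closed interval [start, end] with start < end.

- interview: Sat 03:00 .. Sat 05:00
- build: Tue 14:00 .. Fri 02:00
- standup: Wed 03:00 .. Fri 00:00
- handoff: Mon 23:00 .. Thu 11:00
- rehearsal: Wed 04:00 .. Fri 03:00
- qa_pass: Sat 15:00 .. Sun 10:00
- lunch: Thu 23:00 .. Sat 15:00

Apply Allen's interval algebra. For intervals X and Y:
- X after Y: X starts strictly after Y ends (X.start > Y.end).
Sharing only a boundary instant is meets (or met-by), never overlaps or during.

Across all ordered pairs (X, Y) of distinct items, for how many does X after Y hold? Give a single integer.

10

Checking all 42 ordered pairs for relation 'after'; matching pairs in alphabetical order:
(interview, build): interview after build ✓
(interview, handoff): interview after handoff ✓
(interview, rehearsal): interview after rehearsal ✓
(interview, standup): interview after standup ✓
(lunch, handoff): lunch after handoff ✓
(qa_pass, build): qa_pass after build ✓
(qa_pass, handoff): qa_pass after handoff ✓
(qa_pass, interview): qa_pass after interview ✓
(qa_pass, rehearsal): qa_pass after rehearsal ✓
(qa_pass, standup): qa_pass after standup ✓
Count: 10.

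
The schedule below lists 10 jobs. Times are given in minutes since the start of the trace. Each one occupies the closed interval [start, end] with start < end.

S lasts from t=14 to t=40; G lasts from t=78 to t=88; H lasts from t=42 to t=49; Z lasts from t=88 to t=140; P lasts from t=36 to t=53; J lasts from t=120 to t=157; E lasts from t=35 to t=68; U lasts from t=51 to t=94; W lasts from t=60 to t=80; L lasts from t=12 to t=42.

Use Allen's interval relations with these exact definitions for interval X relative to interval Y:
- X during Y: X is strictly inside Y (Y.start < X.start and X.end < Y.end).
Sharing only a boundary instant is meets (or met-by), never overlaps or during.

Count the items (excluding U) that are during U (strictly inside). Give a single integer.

2

Target U = [t=51, t=94].
E [t=35, t=68] → overlaps → no.
G [t=78, t=88] → during → counts.
H [t=42, t=49] → before → no.
J [t=120, t=157] → after → no.
L [t=12, t=42] → before → no.
P [t=36, t=53] → overlaps → no.
S [t=14, t=40] → before → no.
W [t=60, t=80] → during → counts.
Z [t=88, t=140] → overlapped-by → no.
Total: 2.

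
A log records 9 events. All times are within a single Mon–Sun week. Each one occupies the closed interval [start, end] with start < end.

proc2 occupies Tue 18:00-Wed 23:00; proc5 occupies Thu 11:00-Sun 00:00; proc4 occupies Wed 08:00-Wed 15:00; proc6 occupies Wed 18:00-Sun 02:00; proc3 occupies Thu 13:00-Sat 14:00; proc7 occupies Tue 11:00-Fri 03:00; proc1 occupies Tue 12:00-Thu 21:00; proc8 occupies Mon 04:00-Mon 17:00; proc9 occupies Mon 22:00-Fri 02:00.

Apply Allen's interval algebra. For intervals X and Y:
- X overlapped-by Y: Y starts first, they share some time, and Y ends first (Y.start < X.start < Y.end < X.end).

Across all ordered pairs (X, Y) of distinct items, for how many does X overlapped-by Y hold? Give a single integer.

Checking all 72 ordered pairs for relation 'overlapped-by'; matching pairs in alphabetical order:
(proc3, proc1): proc3 overlapped-by proc1 ✓
(proc3, proc7): proc3 overlapped-by proc7 ✓
(proc3, proc9): proc3 overlapped-by proc9 ✓
(proc5, proc1): proc5 overlapped-by proc1 ✓
(proc5, proc7): proc5 overlapped-by proc7 ✓
(proc5, proc9): proc5 overlapped-by proc9 ✓
(proc6, proc1): proc6 overlapped-by proc1 ✓
(proc6, proc2): proc6 overlapped-by proc2 ✓
(proc6, proc7): proc6 overlapped-by proc7 ✓
(proc6, proc9): proc6 overlapped-by proc9 ✓
(proc7, proc9): proc7 overlapped-by proc9 ✓
Count: 11.

11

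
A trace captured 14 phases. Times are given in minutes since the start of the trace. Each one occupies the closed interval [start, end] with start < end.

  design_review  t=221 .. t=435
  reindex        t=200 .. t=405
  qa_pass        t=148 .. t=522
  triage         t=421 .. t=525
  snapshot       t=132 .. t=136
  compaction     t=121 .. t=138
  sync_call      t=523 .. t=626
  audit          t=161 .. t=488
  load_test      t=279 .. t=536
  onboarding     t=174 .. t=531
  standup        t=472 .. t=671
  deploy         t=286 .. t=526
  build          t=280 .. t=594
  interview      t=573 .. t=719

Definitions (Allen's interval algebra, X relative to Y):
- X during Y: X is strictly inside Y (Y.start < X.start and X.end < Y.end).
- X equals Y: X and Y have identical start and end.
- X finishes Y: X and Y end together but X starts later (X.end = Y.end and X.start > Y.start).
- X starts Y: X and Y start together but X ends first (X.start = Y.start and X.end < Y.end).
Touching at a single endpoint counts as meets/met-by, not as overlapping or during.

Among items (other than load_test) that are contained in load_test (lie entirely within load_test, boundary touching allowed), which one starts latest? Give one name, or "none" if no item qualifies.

Target load_test = [t=279, t=536].
audit [t=161, t=488] → overlaps → excluded.
build [t=280, t=594] → overlapped-by → excluded.
compaction [t=121, t=138] → before → excluded.
deploy [t=286, t=526] → during → candidate.
design_review [t=221, t=435] → overlaps → excluded.
interview [t=573, t=719] → after → excluded.
onboarding [t=174, t=531] → overlaps → excluded.
qa_pass [t=148, t=522] → overlaps → excluded.
reindex [t=200, t=405] → overlaps → excluded.
snapshot [t=132, t=136] → before → excluded.
standup [t=472, t=671] → overlapped-by → excluded.
sync_call [t=523, t=626] → overlapped-by → excluded.
triage [t=421, t=525] → during → candidate.
Among candidates, latest start is t=421 → triage.

triage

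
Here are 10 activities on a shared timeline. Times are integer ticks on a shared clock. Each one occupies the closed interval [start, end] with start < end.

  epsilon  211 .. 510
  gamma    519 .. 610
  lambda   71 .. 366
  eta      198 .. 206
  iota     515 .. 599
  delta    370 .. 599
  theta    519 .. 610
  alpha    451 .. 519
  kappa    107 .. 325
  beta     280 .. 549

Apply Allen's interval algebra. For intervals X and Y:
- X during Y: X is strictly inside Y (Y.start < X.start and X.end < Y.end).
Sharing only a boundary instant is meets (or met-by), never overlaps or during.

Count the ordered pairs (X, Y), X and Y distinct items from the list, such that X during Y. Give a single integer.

5

Checking all 90 ordered pairs for relation 'during'; matching pairs in alphabetical order:
(alpha, beta): alpha during beta ✓
(alpha, delta): alpha during delta ✓
(eta, kappa): eta during kappa ✓
(eta, lambda): eta during lambda ✓
(kappa, lambda): kappa during lambda ✓
Count: 5.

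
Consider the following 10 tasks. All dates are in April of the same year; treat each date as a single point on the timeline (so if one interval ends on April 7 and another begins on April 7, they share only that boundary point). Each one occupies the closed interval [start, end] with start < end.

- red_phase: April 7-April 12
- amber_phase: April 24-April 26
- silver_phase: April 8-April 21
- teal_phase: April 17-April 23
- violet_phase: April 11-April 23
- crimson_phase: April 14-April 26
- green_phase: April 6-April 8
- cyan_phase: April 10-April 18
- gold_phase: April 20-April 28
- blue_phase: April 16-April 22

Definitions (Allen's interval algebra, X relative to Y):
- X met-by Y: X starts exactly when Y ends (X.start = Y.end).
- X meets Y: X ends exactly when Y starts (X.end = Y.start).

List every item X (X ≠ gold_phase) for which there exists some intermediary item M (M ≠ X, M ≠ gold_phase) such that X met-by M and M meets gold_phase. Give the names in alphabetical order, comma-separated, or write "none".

Target gold_phase = [April 20, April 28].
Intermediaries M with M meets gold_phase: none.
Union: none.

none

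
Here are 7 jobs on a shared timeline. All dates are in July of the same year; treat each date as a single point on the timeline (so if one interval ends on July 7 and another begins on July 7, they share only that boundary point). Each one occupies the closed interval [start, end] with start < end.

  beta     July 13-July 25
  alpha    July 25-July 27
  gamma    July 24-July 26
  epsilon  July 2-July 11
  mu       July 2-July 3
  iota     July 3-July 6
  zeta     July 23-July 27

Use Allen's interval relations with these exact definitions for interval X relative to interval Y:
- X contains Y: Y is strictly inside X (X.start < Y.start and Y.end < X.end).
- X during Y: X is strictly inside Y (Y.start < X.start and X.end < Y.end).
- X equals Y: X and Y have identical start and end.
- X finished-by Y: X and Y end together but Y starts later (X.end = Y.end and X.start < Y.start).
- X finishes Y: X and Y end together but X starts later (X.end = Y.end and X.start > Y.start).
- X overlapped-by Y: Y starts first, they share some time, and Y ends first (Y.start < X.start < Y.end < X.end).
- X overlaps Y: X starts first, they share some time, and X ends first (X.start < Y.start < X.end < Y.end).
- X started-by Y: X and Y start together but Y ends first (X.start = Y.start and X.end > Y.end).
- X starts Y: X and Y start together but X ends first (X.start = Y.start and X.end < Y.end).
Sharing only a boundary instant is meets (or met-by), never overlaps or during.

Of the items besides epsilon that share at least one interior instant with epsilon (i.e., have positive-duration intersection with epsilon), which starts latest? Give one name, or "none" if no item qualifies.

Target epsilon = [July 2, July 11].
alpha [July 25, July 27] → after → excluded.
beta [July 13, July 25] → after → excluded.
gamma [July 24, July 26] → after → excluded.
iota [July 3, July 6] → during → candidate.
mu [July 2, July 3] → starts → candidate.
zeta [July 23, July 27] → after → excluded.
Among candidates, latest start is July 3 → iota.

iota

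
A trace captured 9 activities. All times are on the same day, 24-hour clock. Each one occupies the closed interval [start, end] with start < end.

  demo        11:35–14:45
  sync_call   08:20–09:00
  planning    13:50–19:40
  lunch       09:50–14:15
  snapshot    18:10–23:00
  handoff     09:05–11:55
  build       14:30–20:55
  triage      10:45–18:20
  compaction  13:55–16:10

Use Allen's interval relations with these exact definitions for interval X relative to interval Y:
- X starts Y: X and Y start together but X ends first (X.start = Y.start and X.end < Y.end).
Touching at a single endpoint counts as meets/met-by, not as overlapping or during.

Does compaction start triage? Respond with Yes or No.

compaction = [13:55, 16:10], triage = [10:45, 18:20].
Actual relation of compaction to triage: during.
Asked whether 'starts' holds → No.

No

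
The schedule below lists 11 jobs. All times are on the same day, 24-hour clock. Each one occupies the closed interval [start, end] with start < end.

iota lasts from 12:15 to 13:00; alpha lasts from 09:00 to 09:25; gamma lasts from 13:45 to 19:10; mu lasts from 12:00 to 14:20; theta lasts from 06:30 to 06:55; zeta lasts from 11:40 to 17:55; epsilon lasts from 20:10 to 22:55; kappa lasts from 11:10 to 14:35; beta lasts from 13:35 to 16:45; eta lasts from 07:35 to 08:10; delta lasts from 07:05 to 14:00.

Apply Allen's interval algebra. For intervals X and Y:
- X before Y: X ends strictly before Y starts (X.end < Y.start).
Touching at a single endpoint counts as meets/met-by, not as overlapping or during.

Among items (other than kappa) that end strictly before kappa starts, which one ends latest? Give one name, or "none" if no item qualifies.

Target kappa = [11:10, 14:35].
alpha [09:00, 09:25] → before → candidate.
beta [13:35, 16:45] → overlapped-by → excluded.
delta [07:05, 14:00] → overlaps → excluded.
epsilon [20:10, 22:55] → after → excluded.
eta [07:35, 08:10] → before → candidate.
gamma [13:45, 19:10] → overlapped-by → excluded.
iota [12:15, 13:00] → during → excluded.
mu [12:00, 14:20] → during → excluded.
theta [06:30, 06:55] → before → candidate.
zeta [11:40, 17:55] → overlapped-by → excluded.
Among candidates, latest end is 09:25 → alpha.

alpha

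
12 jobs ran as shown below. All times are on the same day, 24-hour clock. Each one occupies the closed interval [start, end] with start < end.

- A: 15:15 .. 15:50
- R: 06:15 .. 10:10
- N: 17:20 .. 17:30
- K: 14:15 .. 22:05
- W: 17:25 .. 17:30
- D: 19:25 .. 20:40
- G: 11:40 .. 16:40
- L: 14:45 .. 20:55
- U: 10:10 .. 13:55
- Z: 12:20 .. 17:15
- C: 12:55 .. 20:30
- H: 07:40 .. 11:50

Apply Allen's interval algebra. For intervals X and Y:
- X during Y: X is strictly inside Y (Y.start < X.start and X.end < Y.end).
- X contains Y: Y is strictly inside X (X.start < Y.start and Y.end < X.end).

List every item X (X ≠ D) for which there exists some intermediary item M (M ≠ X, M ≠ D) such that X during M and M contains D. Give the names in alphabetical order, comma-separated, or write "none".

Target D = [19:25, 20:40].
Intermediaries M with M contains D: K, L.
Via K — items with X during K: A, L, N, W.
Via L — items with X during L: A, N, W.
Union: A, L, N, W.

A, L, N, W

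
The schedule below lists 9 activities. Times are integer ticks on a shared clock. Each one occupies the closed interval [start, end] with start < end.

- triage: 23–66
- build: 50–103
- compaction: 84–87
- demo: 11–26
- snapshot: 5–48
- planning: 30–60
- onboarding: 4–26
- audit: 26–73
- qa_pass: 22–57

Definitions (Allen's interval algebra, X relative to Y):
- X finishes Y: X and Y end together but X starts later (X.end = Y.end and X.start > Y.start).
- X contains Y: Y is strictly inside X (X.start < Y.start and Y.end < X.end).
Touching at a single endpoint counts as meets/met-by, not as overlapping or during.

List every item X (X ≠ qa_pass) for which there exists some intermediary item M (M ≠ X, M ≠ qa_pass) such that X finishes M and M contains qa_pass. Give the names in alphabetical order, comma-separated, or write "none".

none

Target qa_pass = [22, 57].
Intermediaries M with M contains qa_pass: none.
Union: none.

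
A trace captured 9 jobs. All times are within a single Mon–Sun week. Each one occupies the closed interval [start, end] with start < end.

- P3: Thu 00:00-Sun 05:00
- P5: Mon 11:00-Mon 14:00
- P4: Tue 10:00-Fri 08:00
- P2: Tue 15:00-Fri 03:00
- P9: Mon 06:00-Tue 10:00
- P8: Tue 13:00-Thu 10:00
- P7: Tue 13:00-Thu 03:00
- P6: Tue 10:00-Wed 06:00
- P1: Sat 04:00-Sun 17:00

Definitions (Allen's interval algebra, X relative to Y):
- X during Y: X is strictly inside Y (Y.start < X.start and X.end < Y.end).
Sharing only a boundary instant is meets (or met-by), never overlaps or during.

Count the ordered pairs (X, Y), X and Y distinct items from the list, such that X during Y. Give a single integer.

4

Checking all 72 ordered pairs for relation 'during'; matching pairs in alphabetical order:
(P2, P4): P2 during P4 ✓
(P5, P9): P5 during P9 ✓
(P7, P4): P7 during P4 ✓
(P8, P4): P8 during P4 ✓
Count: 4.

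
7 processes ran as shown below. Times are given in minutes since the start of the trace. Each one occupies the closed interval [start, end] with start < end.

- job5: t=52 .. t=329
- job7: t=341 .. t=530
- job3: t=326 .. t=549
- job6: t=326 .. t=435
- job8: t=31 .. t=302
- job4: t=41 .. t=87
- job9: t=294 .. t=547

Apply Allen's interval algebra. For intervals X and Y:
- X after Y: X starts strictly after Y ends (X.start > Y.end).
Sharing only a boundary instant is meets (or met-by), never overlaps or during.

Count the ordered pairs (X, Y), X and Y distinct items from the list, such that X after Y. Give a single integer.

Checking all 42 ordered pairs for relation 'after'; matching pairs in alphabetical order:
(job3, job4): job3 after job4 ✓
(job3, job8): job3 after job8 ✓
(job6, job4): job6 after job4 ✓
(job6, job8): job6 after job8 ✓
(job7, job4): job7 after job4 ✓
(job7, job5): job7 after job5 ✓
(job7, job8): job7 after job8 ✓
(job9, job4): job9 after job4 ✓
Count: 8.

8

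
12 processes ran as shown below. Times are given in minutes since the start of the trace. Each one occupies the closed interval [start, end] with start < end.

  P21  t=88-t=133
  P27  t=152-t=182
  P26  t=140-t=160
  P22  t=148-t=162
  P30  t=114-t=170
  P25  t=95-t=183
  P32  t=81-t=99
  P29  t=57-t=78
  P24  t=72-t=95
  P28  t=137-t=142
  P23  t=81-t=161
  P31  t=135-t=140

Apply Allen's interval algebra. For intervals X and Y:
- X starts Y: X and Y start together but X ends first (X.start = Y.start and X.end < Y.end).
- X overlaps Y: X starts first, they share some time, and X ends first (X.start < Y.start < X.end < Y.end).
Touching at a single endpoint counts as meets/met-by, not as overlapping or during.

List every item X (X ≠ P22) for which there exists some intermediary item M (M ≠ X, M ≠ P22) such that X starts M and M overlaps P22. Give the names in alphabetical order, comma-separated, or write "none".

P32

Target P22 = [t=148, t=162].
Intermediaries M with M overlaps P22: P23, P26.
Via P23 — items with X starts P23: P32.
Via P26 — items with X starts P26: none.
Union: P32.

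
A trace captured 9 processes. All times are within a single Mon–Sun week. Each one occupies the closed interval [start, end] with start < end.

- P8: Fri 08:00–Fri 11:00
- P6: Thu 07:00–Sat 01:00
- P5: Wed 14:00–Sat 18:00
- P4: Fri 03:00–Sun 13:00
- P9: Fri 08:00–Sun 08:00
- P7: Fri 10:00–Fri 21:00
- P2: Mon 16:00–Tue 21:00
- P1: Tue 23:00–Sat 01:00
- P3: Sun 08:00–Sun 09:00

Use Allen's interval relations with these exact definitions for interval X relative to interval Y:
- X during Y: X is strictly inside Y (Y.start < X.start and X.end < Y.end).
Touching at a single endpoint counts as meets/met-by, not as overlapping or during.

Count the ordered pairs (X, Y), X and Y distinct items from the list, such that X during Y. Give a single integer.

Checking all 72 ordered pairs for relation 'during'; matching pairs in alphabetical order:
(P3, P4): P3 during P4 ✓
(P6, P5): P6 during P5 ✓
(P7, P1): P7 during P1 ✓
(P7, P4): P7 during P4 ✓
(P7, P5): P7 during P5 ✓
(P7, P6): P7 during P6 ✓
(P7, P9): P7 during P9 ✓
(P8, P1): P8 during P1 ✓
(P8, P4): P8 during P4 ✓
(P8, P5): P8 during P5 ✓
(P8, P6): P8 during P6 ✓
(P9, P4): P9 during P4 ✓
Count: 12.

12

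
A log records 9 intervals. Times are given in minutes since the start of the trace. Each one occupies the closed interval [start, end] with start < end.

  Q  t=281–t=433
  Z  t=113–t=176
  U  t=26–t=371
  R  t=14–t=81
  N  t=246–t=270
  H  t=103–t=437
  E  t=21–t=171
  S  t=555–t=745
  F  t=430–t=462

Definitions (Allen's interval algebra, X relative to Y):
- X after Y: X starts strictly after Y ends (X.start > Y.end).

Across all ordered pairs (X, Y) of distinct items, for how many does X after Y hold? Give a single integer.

Checking all 72 ordered pairs for relation 'after'; matching pairs in alphabetical order:
(F, E): F after E ✓
(F, N): F after N ✓
(F, R): F after R ✓
(F, U): F after U ✓
(F, Z): F after Z ✓
(H, R): H after R ✓
(N, E): N after E ✓
(N, R): N after R ✓
(N, Z): N after Z ✓
(Q, E): Q after E ✓
(Q, N): Q after N ✓
(Q, R): Q after R ✓
(Q, Z): Q after Z ✓
(S, E): S after E ✓
(S, F): S after F ✓
(S, H): S after H ✓
(S, N): S after N ✓
(S, Q): S after Q ✓
(S, R): S after R ✓
(S, U): S after U ✓
(S, Z): S after Z ✓
(Z, R): Z after R ✓
Count: 22.

22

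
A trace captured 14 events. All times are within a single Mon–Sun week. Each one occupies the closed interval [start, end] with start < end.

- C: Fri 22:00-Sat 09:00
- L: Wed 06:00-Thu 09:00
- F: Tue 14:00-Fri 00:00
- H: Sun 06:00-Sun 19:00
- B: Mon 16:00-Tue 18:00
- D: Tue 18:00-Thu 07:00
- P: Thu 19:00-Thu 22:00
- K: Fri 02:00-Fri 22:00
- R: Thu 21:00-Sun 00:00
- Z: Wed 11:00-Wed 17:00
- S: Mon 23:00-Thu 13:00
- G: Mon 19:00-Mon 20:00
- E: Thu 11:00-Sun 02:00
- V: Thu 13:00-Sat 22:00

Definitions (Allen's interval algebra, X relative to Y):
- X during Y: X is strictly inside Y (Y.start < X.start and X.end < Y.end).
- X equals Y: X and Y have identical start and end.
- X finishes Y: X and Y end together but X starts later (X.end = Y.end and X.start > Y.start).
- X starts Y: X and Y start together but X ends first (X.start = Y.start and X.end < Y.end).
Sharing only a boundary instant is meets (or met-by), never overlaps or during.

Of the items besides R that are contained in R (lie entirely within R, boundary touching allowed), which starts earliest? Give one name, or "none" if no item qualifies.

K

Target R = [Thu 21:00, Sun 00:00].
B [Mon 16:00, Tue 18:00] → before → excluded.
C [Fri 22:00, Sat 09:00] → during → candidate.
D [Tue 18:00, Thu 07:00] → before → excluded.
E [Thu 11:00, Sun 02:00] → contains → excluded.
F [Tue 14:00, Fri 00:00] → overlaps → excluded.
G [Mon 19:00, Mon 20:00] → before → excluded.
H [Sun 06:00, Sun 19:00] → after → excluded.
K [Fri 02:00, Fri 22:00] → during → candidate.
L [Wed 06:00, Thu 09:00] → before → excluded.
P [Thu 19:00, Thu 22:00] → overlaps → excluded.
S [Mon 23:00, Thu 13:00] → before → excluded.
V [Thu 13:00, Sat 22:00] → overlaps → excluded.
Z [Wed 11:00, Wed 17:00] → before → excluded.
Among candidates, earliest start is Fri 02:00 → K.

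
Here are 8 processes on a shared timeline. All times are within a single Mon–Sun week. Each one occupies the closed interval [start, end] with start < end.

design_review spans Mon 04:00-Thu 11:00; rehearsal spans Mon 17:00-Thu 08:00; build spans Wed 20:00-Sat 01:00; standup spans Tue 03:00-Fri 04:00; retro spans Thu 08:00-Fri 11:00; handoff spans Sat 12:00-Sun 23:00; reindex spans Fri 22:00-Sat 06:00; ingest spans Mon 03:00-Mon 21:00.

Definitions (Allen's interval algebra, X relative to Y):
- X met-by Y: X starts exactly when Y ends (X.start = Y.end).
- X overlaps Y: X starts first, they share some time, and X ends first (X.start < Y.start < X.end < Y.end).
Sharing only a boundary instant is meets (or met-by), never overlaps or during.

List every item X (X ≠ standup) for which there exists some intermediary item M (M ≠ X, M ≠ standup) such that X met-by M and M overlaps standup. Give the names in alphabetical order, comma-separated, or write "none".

retro

Target standup = [Tue 03:00, Fri 04:00].
Intermediaries M with M overlaps standup: design_review, rehearsal.
Via design_review — items with X met-by design_review: none.
Via rehearsal — items with X met-by rehearsal: retro.
Union: retro.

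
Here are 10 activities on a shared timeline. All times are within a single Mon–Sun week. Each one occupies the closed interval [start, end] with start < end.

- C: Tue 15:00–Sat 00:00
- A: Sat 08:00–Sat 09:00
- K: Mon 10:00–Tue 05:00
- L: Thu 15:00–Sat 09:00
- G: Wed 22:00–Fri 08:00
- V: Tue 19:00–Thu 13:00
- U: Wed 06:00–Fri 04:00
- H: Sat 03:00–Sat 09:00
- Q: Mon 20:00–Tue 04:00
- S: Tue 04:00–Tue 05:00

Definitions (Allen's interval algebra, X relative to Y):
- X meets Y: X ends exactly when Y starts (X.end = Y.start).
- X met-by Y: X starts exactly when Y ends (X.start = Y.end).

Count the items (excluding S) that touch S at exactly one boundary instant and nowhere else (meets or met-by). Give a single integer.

Target S = [Tue 04:00, Tue 05:00].
A [Sat 08:00, Sat 09:00] → after → no.
C [Tue 15:00, Sat 00:00] → after → no.
G [Wed 22:00, Fri 08:00] → after → no.
H [Sat 03:00, Sat 09:00] → after → no.
K [Mon 10:00, Tue 05:00] → finished-by → no.
L [Thu 15:00, Sat 09:00] → after → no.
Q [Mon 20:00, Tue 04:00] → meets → counts.
U [Wed 06:00, Fri 04:00] → after → no.
V [Tue 19:00, Thu 13:00] → after → no.
Total: 1.

1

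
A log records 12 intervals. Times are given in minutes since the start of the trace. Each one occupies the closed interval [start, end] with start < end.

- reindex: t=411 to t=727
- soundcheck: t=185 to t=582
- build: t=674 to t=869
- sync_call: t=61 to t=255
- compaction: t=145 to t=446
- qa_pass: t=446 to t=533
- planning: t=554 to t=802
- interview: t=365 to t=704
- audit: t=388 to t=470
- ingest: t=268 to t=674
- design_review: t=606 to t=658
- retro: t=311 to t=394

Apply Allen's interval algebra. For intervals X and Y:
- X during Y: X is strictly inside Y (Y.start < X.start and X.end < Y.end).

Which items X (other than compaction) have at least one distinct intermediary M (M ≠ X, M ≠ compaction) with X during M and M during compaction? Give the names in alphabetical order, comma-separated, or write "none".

none

Target compaction = [t=145, t=446].
Intermediaries M with M during compaction: retro.
Via retro — items with X during retro: none.
Union: none.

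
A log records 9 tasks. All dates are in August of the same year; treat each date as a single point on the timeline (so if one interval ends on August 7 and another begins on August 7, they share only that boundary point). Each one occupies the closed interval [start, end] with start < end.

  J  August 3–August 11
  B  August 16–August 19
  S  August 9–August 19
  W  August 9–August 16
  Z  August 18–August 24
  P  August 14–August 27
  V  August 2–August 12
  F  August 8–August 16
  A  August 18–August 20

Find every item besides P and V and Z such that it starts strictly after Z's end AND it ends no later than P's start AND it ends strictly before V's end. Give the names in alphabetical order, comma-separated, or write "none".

Conditions: its start is strictly after Z's end (X.start > August 24) AND its end is no later than P's start (X.end <= August 14) AND its end is strictly before V's end (X.end < August 12).
A: start August 18 > August 24? ✗; end August 20 <= August 14? ✗; end August 20 < August 12? ✗ → no.
B: start August 16 > August 24? ✗; end August 19 <= August 14? ✗; end August 19 < August 12? ✗ → no.
F: start August 8 > August 24? ✗; end August 16 <= August 14? ✗; end August 16 < August 12? ✗ → no.
J: start August 3 > August 24? ✗; end August 11 <= August 14? ✓; end August 11 < August 12? ✓ → no.
S: start August 9 > August 24? ✗; end August 19 <= August 14? ✗; end August 19 < August 12? ✗ → no.
W: start August 9 > August 24? ✗; end August 16 <= August 14? ✗; end August 16 < August 12? ✗ → no.
Result: none.

none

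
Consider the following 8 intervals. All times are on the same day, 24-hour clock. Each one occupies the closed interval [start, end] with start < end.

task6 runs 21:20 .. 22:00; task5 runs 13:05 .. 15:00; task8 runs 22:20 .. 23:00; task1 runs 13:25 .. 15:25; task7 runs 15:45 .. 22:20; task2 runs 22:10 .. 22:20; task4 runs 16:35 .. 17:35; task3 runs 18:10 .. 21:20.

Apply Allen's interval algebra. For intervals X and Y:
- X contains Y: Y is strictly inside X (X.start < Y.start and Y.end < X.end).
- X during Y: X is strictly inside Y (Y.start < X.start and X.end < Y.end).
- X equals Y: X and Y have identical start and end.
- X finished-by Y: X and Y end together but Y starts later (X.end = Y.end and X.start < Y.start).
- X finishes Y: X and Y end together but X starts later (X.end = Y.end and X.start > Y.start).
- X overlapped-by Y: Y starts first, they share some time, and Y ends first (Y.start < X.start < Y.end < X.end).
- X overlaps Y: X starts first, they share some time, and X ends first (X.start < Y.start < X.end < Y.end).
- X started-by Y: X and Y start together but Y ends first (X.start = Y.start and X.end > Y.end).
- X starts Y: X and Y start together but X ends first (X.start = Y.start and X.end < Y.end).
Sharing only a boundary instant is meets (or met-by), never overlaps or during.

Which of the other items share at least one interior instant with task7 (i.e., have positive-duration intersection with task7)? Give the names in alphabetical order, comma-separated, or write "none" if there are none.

task2, task3, task4, task6

Target task7 = [15:45, 22:20].
task1 [13:25, 15:25] → before → no.
task2 [22:10, 22:20] → finishes → yes.
task3 [18:10, 21:20] → during → yes.
task4 [16:35, 17:35] → during → yes.
task5 [13:05, 15:00] → before → no.
task6 [21:20, 22:00] → during → yes.
task8 [22:20, 23:00] → met-by → no.
Result: task2, task3, task4, task6.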